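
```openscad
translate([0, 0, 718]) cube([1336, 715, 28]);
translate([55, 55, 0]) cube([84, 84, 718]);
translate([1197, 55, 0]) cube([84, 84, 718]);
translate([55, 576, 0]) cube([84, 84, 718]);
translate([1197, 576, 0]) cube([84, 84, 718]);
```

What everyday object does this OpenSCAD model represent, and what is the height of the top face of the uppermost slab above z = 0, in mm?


A table. The table height is 746 mm.

A 1336×715×28 slab sits at z = 718 on four 84 mm square posts — a table. The top surface is at 718 + 28 = 746 mm.


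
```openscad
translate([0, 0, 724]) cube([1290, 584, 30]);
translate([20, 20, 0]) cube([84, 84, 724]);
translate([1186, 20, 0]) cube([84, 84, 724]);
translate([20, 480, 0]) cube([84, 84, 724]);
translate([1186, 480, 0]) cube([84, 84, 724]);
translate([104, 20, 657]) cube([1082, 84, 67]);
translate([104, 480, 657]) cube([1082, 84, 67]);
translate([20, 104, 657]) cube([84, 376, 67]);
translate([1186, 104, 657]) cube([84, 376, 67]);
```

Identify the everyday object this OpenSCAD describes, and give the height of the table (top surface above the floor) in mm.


A table. The table height is 754 mm.

A 1290×584×30 slab sits at z = 724 on four 84 mm square posts — a table. The top surface is at 724 + 30 = 754 mm.


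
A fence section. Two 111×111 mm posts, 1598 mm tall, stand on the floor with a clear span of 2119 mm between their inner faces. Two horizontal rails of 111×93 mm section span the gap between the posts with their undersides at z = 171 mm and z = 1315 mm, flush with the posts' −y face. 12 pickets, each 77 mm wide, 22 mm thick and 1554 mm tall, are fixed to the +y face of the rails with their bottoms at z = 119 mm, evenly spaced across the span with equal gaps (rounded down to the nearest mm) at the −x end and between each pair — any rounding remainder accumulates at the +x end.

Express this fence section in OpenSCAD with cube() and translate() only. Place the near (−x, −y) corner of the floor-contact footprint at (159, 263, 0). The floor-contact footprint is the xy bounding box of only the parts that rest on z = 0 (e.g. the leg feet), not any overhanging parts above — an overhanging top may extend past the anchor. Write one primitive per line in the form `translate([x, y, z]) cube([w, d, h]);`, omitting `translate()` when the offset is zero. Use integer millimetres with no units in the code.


translate([159, 263, 0]) cube([111, 111, 1598]);
translate([2389, 263, 0]) cube([111, 111, 1598]);
translate([270, 263, 171]) cube([2119, 111, 93]);
translate([270, 263, 1315]) cube([2119, 111, 93]);
translate([361, 374, 119]) cube([77, 22, 1554]);
translate([529, 374, 119]) cube([77, 22, 1554]);
translate([697, 374, 119]) cube([77, 22, 1554]);
translate([865, 374, 119]) cube([77, 22, 1554]);
translate([1033, 374, 119]) cube([77, 22, 1554]);
translate([1201, 374, 119]) cube([77, 22, 1554]);
translate([1369, 374, 119]) cube([77, 22, 1554]);
translate([1537, 374, 119]) cube([77, 22, 1554]);
translate([1705, 374, 119]) cube([77, 22, 1554]);
translate([1873, 374, 119]) cube([77, 22, 1554]);
translate([2041, 374, 119]) cube([77, 22, 1554]);
translate([2209, 374, 119]) cube([77, 22, 1554]);


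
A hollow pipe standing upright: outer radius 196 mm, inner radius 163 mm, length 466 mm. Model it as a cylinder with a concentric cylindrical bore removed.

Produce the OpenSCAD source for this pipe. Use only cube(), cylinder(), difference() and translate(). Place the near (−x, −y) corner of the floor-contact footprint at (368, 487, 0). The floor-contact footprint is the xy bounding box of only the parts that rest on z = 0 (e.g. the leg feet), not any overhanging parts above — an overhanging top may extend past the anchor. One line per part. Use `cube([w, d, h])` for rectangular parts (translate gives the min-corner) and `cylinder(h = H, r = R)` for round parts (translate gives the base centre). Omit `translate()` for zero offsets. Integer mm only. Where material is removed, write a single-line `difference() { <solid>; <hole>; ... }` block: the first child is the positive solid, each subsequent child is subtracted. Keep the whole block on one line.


difference() { translate([564, 683, 0]) cylinder(h = 466, r = 196); translate([564, 683, 0]) cylinder(h = 466, r = 163); }


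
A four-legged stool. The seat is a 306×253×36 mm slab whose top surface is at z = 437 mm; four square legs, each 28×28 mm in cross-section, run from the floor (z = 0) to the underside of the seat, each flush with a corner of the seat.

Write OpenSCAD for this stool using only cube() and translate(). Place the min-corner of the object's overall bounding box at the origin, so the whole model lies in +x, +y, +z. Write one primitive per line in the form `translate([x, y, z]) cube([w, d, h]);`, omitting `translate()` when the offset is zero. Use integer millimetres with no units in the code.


translate([0, 0, 401]) cube([306, 253, 36]);
cube([28, 28, 401]);
translate([278, 0, 0]) cube([28, 28, 401]);
translate([0, 225, 0]) cube([28, 28, 401]);
translate([278, 225, 0]) cube([28, 28, 401]);


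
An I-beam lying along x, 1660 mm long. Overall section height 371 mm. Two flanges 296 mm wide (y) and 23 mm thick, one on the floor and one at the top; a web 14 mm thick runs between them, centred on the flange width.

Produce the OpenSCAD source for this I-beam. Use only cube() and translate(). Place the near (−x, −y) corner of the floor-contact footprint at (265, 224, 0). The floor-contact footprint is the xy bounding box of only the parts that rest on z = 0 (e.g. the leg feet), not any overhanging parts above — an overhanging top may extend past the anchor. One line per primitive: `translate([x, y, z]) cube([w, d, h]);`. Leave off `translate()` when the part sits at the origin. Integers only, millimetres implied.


translate([265, 224, 0]) cube([1660, 296, 23]);
translate([265, 365, 23]) cube([1660, 14, 325]);
translate([265, 224, 348]) cube([1660, 296, 23]);


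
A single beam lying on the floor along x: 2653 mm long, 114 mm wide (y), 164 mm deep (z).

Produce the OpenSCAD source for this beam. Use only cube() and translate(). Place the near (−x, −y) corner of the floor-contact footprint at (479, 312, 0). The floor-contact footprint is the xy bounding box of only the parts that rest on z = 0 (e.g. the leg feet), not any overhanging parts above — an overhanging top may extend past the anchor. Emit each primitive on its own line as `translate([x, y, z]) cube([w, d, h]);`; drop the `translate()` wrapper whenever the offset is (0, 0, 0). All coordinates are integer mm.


translate([479, 312, 0]) cube([2653, 114, 164]);


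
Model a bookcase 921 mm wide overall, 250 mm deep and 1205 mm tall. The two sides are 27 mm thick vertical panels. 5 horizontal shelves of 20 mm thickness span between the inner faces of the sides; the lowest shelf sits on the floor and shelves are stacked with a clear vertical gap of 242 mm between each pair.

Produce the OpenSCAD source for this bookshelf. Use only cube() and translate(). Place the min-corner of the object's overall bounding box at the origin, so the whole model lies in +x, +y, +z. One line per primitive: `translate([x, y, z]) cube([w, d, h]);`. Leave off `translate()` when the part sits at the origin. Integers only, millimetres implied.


cube([27, 250, 1205]);
translate([894, 0, 0]) cube([27, 250, 1205]);
translate([27, 0, 0]) cube([867, 250, 20]);
translate([27, 0, 262]) cube([867, 250, 20]);
translate([27, 0, 524]) cube([867, 250, 20]);
translate([27, 0, 786]) cube([867, 250, 20]);
translate([27, 0, 1048]) cube([867, 250, 20]);


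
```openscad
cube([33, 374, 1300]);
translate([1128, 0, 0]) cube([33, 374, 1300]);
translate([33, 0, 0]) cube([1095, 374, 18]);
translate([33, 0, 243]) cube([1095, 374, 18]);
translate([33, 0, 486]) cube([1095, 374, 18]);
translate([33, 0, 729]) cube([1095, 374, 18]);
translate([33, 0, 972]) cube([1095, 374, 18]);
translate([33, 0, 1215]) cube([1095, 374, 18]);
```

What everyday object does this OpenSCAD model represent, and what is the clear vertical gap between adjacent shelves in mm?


A bookshelf. The clear shelf gap is 225 mm.

Two tall side panels with 6 horizontal boards between them — a bookshelf. The first two shelf undersides are at z = 0 and z = 243; with shelf thickness 18, the clear gap is 243 − 0 − 18 = 225 mm.


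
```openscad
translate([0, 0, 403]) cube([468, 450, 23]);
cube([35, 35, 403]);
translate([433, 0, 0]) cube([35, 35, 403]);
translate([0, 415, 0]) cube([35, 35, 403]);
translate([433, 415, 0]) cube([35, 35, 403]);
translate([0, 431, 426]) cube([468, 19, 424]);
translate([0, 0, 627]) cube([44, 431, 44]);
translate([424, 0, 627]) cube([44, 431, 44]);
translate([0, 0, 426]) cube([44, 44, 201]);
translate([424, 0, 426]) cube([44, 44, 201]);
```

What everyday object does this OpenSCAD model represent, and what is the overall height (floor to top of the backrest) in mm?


A chair. The overall height is 850 mm.

A slab on four corner posts with a tall panel at the back — a chair. The seat slab sits at z = 403 with thickness 23, and the 424 mm backrest starts at the seat top, so the overall height is 403 + 23 + 424 = 850 mm.


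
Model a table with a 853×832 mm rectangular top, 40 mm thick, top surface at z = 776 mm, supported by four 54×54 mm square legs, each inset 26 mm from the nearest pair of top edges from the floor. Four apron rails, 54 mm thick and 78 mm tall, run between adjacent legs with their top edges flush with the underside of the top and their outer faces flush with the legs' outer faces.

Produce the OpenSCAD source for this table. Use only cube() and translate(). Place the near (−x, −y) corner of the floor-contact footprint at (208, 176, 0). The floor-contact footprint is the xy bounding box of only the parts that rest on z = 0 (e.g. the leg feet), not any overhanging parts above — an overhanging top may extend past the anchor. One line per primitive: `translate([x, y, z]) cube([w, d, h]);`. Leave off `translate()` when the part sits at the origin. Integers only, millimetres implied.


translate([182, 150, 736]) cube([853, 832, 40]);
translate([208, 176, 0]) cube([54, 54, 736]);
translate([955, 176, 0]) cube([54, 54, 736]);
translate([208, 902, 0]) cube([54, 54, 736]);
translate([955, 902, 0]) cube([54, 54, 736]);
translate([262, 176, 658]) cube([693, 54, 78]);
translate([262, 902, 658]) cube([693, 54, 78]);
translate([208, 230, 658]) cube([54, 672, 78]);
translate([955, 230, 658]) cube([54, 672, 78]);


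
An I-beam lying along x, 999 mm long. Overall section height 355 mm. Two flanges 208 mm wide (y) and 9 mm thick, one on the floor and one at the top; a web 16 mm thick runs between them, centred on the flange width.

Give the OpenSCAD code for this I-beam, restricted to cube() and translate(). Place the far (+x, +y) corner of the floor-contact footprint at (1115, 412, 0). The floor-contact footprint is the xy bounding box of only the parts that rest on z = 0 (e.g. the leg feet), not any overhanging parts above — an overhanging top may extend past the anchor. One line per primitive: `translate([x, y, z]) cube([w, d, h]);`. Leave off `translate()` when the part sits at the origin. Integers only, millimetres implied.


translate([116, 204, 0]) cube([999, 208, 9]);
translate([116, 300, 9]) cube([999, 16, 337]);
translate([116, 204, 346]) cube([999, 208, 9]);


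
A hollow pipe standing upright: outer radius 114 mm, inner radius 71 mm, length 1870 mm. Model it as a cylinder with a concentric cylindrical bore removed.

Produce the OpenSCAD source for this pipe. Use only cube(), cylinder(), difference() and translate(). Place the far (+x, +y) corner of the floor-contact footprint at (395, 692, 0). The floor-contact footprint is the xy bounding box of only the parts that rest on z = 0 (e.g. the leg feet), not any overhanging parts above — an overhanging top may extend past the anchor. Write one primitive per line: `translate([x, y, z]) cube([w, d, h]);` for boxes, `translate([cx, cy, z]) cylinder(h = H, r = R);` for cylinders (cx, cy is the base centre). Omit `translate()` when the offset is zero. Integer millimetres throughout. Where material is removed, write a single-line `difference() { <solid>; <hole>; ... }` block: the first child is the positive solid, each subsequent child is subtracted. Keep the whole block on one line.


difference() { translate([281, 578, 0]) cylinder(h = 1870, r = 114); translate([281, 578, 0]) cylinder(h = 1870, r = 71); }


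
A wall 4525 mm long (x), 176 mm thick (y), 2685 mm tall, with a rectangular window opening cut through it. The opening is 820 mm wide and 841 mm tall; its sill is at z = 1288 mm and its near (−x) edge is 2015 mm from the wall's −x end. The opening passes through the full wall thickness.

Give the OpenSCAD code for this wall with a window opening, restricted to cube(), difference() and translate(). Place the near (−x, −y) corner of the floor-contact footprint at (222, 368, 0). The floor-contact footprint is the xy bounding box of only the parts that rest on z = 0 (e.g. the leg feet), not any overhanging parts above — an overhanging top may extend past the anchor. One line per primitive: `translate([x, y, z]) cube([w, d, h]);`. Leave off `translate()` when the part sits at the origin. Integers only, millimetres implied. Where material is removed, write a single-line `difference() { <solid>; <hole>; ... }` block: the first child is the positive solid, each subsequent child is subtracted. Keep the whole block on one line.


difference() { translate([222, 368, 0]) cube([4525, 176, 2685]); translate([2237, 368, 1288]) cube([820, 176, 841]); }


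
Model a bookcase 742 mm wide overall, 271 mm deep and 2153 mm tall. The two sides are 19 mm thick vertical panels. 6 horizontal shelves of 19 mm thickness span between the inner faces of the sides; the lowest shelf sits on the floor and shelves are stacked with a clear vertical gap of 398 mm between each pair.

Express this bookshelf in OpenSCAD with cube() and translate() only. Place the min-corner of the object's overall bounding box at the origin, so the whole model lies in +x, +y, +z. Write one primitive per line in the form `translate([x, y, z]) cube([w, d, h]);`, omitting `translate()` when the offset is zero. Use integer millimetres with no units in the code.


cube([19, 271, 2153]);
translate([723, 0, 0]) cube([19, 271, 2153]);
translate([19, 0, 0]) cube([704, 271, 19]);
translate([19, 0, 417]) cube([704, 271, 19]);
translate([19, 0, 834]) cube([704, 271, 19]);
translate([19, 0, 1251]) cube([704, 271, 19]);
translate([19, 0, 1668]) cube([704, 271, 19]);
translate([19, 0, 2085]) cube([704, 271, 19]);


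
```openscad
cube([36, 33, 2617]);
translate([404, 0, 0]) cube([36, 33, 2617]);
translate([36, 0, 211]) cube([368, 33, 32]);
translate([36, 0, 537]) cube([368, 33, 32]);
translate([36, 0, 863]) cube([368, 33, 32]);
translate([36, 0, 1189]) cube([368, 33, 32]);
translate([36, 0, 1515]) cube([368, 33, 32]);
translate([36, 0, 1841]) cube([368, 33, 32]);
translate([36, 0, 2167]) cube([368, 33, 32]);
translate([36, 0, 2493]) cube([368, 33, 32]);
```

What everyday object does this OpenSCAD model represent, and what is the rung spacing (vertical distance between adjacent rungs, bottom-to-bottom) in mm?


A ladder. The rung spacing is 326 mm.

Two tall 36×33 posts with 8 short bars between them — a ladder. Adjacent rungs sit at z = 211 and z = 537, so the spacing is 537 − 211 = 326 mm.


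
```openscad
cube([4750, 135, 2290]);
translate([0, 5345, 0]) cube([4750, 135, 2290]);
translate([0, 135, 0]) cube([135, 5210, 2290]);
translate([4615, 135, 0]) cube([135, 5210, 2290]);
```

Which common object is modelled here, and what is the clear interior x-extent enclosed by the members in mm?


A house (or room) frame. The interior width is 4480 mm.

Four 2290 mm walls enclosing a rectangle with no floor or roof — a room or house frame. Outside width is 4750 mm and wall thickness is 135 mm, so the interior width is 4750 − 2 × 135 = 4480 mm.


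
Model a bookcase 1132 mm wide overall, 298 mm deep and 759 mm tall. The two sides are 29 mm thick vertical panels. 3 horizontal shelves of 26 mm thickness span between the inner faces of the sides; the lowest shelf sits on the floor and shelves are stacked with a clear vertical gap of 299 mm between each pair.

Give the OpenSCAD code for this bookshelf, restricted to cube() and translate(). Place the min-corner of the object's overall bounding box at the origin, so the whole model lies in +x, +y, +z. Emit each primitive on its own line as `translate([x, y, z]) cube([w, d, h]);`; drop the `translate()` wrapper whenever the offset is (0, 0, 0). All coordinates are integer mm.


cube([29, 298, 759]);
translate([1103, 0, 0]) cube([29, 298, 759]);
translate([29, 0, 0]) cube([1074, 298, 26]);
translate([29, 0, 325]) cube([1074, 298, 26]);
translate([29, 0, 650]) cube([1074, 298, 26]);


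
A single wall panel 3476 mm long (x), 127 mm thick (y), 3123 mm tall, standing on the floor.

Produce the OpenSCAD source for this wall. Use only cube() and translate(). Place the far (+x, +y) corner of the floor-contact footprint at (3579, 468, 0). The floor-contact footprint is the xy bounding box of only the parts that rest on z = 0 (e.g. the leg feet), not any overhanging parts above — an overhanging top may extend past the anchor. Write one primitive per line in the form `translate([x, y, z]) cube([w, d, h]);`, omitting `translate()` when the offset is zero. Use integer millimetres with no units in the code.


translate([103, 341, 0]) cube([3476, 127, 3123]);


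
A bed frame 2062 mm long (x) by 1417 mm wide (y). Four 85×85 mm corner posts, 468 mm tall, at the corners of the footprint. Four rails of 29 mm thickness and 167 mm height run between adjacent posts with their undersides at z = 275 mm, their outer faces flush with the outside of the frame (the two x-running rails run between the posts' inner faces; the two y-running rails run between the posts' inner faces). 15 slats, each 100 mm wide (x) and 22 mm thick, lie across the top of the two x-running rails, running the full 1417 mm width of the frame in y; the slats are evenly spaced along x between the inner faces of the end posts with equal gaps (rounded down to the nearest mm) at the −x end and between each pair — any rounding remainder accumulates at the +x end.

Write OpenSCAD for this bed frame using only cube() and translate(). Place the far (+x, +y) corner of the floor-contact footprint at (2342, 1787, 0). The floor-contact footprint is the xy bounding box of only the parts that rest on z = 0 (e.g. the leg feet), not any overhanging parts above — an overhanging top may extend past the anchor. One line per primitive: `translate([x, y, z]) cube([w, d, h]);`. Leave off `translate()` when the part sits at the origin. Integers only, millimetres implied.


translate([280, 370, 0]) cube([85, 85, 468]);
translate([280, 1702, 0]) cube([85, 85, 468]);
translate([2257, 370, 0]) cube([85, 85, 468]);
translate([2257, 1702, 0]) cube([85, 85, 468]);
translate([365, 370, 275]) cube([1892, 29, 167]);
translate([365, 1758, 275]) cube([1892, 29, 167]);
translate([280, 455, 275]) cube([29, 1247, 167]);
translate([2313, 455, 275]) cube([29, 1247, 167]);
translate([389, 370, 442]) cube([100, 1417, 22]);
translate([513, 370, 442]) cube([100, 1417, 22]);
translate([637, 370, 442]) cube([100, 1417, 22]);
translate([761, 370, 442]) cube([100, 1417, 22]);
translate([885, 370, 442]) cube([100, 1417, 22]);
translate([1009, 370, 442]) cube([100, 1417, 22]);
translate([1133, 370, 442]) cube([100, 1417, 22]);
translate([1257, 370, 442]) cube([100, 1417, 22]);
translate([1381, 370, 442]) cube([100, 1417, 22]);
translate([1505, 370, 442]) cube([100, 1417, 22]);
translate([1629, 370, 442]) cube([100, 1417, 22]);
translate([1753, 370, 442]) cube([100, 1417, 22]);
translate([1877, 370, 442]) cube([100, 1417, 22]);
translate([2001, 370, 442]) cube([100, 1417, 22]);
translate([2125, 370, 442]) cube([100, 1417, 22]);


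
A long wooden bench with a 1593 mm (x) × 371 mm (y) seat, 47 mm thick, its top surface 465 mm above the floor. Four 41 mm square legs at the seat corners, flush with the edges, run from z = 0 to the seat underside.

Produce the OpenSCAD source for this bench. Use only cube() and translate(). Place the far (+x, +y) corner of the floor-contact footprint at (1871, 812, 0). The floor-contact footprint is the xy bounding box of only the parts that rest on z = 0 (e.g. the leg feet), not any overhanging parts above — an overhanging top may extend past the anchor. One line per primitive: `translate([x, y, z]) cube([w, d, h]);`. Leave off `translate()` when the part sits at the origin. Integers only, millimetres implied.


translate([278, 441, 418]) cube([1593, 371, 47]);
translate([278, 441, 0]) cube([41, 41, 418]);
translate([278, 771, 0]) cube([41, 41, 418]);
translate([1830, 441, 0]) cube([41, 41, 418]);
translate([1830, 771, 0]) cube([41, 41, 418]);


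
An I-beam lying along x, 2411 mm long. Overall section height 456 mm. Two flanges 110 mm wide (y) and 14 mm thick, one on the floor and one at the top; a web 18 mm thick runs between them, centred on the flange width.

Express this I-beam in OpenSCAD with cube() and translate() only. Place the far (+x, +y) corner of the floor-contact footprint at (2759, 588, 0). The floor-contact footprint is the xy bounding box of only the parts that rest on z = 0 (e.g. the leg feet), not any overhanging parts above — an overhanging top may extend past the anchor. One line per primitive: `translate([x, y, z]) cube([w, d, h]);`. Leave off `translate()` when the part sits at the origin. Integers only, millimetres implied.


translate([348, 478, 0]) cube([2411, 110, 14]);
translate([348, 524, 14]) cube([2411, 18, 428]);
translate([348, 478, 442]) cube([2411, 110, 14]);


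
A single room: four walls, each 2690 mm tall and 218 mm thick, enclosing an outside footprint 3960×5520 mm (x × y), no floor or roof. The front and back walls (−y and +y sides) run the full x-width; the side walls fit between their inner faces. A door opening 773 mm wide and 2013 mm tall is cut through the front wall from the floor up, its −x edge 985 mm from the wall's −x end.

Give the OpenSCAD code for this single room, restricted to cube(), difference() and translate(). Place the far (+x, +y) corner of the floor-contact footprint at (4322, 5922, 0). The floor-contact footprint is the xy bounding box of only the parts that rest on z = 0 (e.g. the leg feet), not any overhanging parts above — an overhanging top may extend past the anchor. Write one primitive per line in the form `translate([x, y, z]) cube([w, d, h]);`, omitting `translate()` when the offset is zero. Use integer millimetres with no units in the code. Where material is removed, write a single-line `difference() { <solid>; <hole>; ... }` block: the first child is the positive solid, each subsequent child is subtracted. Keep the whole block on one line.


difference() { translate([362, 402, 0]) cube([3960, 218, 2690]); translate([1347, 402, 0]) cube([773, 218, 2013]); }
translate([362, 5704, 0]) cube([3960, 218, 2690]);
translate([362, 620, 0]) cube([218, 5084, 2690]);
translate([4104, 620, 0]) cube([218, 5084, 2690]);


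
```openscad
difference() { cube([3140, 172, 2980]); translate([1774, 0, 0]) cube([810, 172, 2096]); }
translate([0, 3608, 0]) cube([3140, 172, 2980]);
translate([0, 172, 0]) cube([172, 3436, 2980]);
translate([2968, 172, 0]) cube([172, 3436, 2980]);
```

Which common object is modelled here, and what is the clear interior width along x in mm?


A single room. The interior width is 2796 mm.

Four walls enclosing a rectangle with a door in the front wall — a room. Outside width 3140 minus two 172 mm walls gives 2796 mm.


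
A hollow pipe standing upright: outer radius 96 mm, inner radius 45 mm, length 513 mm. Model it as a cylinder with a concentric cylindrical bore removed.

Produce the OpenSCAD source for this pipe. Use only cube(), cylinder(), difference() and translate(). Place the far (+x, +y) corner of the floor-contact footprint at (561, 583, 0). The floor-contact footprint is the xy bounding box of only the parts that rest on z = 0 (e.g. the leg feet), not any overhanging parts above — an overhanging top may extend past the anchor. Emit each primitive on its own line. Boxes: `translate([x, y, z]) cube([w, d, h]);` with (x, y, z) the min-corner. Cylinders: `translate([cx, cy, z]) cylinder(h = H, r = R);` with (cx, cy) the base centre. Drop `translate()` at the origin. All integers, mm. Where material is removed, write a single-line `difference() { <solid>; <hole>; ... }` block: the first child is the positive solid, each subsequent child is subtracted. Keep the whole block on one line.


difference() { translate([465, 487, 0]) cylinder(h = 513, r = 96); translate([465, 487, 0]) cylinder(h = 513, r = 45); }


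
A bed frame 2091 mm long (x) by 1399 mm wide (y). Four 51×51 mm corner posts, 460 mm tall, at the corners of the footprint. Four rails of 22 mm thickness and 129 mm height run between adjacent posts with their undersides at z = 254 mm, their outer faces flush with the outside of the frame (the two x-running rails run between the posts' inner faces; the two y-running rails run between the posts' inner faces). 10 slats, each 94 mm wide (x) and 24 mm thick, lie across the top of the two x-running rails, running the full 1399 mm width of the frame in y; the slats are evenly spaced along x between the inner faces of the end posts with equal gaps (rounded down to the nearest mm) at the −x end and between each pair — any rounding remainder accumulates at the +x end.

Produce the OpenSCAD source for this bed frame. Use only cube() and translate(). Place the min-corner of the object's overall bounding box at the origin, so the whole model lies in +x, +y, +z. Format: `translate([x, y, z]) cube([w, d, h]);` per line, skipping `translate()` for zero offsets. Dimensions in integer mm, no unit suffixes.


cube([51, 51, 460]);
translate([0, 1348, 0]) cube([51, 51, 460]);
translate([2040, 0, 0]) cube([51, 51, 460]);
translate([2040, 1348, 0]) cube([51, 51, 460]);
translate([51, 0, 254]) cube([1989, 22, 129]);
translate([51, 1377, 254]) cube([1989, 22, 129]);
translate([0, 51, 254]) cube([22, 1297, 129]);
translate([2069, 51, 254]) cube([22, 1297, 129]);
translate([146, 0, 383]) cube([94, 1399, 24]);
translate([335, 0, 383]) cube([94, 1399, 24]);
translate([524, 0, 383]) cube([94, 1399, 24]);
translate([713, 0, 383]) cube([94, 1399, 24]);
translate([902, 0, 383]) cube([94, 1399, 24]);
translate([1091, 0, 383]) cube([94, 1399, 24]);
translate([1280, 0, 383]) cube([94, 1399, 24]);
translate([1469, 0, 383]) cube([94, 1399, 24]);
translate([1658, 0, 383]) cube([94, 1399, 24]);
translate([1847, 0, 383]) cube([94, 1399, 24]);


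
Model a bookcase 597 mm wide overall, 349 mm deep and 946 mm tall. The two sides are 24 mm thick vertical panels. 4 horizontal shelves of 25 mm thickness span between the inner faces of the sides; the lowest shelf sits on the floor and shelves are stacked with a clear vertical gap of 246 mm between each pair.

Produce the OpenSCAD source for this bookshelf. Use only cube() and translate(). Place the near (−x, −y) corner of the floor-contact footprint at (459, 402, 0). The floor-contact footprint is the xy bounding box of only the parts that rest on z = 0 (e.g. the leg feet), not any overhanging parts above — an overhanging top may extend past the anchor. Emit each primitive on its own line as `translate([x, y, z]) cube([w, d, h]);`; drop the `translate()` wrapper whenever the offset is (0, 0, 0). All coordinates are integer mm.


translate([459, 402, 0]) cube([24, 349, 946]);
translate([1032, 402, 0]) cube([24, 349, 946]);
translate([483, 402, 0]) cube([549, 349, 25]);
translate([483, 402, 271]) cube([549, 349, 25]);
translate([483, 402, 542]) cube([549, 349, 25]);
translate([483, 402, 813]) cube([549, 349, 25]);


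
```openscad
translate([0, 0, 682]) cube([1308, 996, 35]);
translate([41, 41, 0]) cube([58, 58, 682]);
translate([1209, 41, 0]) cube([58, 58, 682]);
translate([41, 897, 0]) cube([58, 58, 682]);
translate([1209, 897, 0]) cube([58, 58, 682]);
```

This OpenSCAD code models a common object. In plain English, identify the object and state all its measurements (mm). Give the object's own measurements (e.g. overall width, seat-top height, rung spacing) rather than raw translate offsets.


A table: top 1308 mm (x) × 996 mm (y), 35 mm thick, upper face at z = 717 mm, on four 58×58 mm square legs, each inset 41 mm from the nearest pair of top edges from z = 0 to the bottom of the top.


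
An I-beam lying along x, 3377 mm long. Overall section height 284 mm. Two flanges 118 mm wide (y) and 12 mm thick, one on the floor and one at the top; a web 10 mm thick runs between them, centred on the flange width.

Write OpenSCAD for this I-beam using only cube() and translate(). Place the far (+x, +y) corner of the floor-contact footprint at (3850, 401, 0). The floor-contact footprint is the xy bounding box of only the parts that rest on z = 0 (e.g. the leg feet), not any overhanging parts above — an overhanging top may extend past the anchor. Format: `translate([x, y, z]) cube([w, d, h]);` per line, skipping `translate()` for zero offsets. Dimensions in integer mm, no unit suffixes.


translate([473, 283, 0]) cube([3377, 118, 12]);
translate([473, 337, 12]) cube([3377, 10, 260]);
translate([473, 283, 272]) cube([3377, 118, 12]);


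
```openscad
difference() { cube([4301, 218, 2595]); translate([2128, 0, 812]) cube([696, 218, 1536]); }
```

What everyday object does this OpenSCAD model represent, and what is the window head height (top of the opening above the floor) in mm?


A wall with a window opening. The window head height is 2348 mm.

A wall with a rectangular opening subtracted — a window. Sill at z = 812, opening 1536 mm tall, so the head is at 812 + 1536 = 2348 mm.


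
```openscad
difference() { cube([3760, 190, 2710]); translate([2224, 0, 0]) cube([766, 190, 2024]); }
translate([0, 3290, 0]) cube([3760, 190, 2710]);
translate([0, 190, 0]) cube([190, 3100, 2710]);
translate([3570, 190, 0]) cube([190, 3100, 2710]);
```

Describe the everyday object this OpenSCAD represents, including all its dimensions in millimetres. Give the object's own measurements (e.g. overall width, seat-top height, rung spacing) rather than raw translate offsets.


A single room: four walls, each 2710 mm tall and 190 mm thick, enclosing an outside footprint 3760×3480 mm (x × y), no floor or roof. The front and back walls (−y and +y sides) run the full x-width; the side walls fit between their inner faces. A door opening 766 mm wide and 2024 mm tall is cut through the front wall from the floor up, its −x edge 2224 mm from the wall's −x end.


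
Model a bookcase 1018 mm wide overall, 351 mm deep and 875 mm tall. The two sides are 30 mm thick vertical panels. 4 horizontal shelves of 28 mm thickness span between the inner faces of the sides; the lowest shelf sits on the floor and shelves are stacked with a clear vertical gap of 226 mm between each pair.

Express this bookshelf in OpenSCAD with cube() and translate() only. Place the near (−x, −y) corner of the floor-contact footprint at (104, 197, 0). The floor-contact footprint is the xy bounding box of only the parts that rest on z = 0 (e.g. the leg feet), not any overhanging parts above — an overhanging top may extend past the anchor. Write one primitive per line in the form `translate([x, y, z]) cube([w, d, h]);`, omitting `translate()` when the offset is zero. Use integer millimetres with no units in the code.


translate([104, 197, 0]) cube([30, 351, 875]);
translate([1092, 197, 0]) cube([30, 351, 875]);
translate([134, 197, 0]) cube([958, 351, 28]);
translate([134, 197, 254]) cube([958, 351, 28]);
translate([134, 197, 508]) cube([958, 351, 28]);
translate([134, 197, 762]) cube([958, 351, 28]);


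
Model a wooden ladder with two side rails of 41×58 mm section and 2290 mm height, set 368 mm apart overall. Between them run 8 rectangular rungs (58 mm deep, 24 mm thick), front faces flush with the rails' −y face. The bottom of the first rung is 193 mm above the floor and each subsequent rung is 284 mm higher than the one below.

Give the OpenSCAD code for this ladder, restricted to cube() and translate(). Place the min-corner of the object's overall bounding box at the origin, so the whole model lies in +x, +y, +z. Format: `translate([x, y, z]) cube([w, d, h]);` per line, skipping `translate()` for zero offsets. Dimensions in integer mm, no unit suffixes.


// rung span = 368 - 2*41 = 286
// rung[k] z = 193 + k*284
cube([41, 58, 2290]);
translate([327, 0, 0]) cube([41, 58, 2290]);
translate([41, 0, 193]) cube([286, 58, 24]);
translate([41, 0, 477]) cube([286, 58, 24]);
translate([41, 0, 761]) cube([286, 58, 24]);
translate([41, 0, 1045]) cube([286, 58, 24]);
translate([41, 0, 1329]) cube([286, 58, 24]);
translate([41, 0, 1613]) cube([286, 58, 24]);
translate([41, 0, 1897]) cube([286, 58, 24]);
translate([41, 0, 2181]) cube([286, 58, 24]);


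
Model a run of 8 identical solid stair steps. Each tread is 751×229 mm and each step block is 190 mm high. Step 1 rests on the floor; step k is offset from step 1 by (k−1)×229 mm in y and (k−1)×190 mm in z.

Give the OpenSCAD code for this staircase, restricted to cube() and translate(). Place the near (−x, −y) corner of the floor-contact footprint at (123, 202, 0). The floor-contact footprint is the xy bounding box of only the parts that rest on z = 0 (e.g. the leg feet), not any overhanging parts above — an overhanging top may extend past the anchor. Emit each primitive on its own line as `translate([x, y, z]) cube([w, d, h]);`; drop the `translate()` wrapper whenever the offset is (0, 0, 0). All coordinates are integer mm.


translate([123, 202, 0]) cube([751, 229, 190]);
translate([123, 431, 190]) cube([751, 229, 190]);
translate([123, 660, 380]) cube([751, 229, 190]);
translate([123, 889, 570]) cube([751, 229, 190]);
translate([123, 1118, 760]) cube([751, 229, 190]);
translate([123, 1347, 950]) cube([751, 229, 190]);
translate([123, 1576, 1140]) cube([751, 229, 190]);
translate([123, 1805, 1330]) cube([751, 229, 190]);


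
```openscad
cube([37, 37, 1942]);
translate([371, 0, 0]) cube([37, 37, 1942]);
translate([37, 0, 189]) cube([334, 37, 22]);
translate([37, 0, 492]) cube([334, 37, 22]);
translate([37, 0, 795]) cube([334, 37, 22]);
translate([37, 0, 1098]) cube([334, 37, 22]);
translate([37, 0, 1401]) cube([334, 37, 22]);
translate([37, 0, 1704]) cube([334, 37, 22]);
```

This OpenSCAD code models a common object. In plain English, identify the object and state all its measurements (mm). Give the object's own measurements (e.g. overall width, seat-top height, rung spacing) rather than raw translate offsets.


A straight ladder. Two 37×37 mm vertical rails, 1942 mm tall, stand 408 mm apart (outside-to-outside) with their front faces coplanar on the −y side. 6 rungs, each 37 mm deep and 22 mm tall, span between the inner faces of the rails, front faces flush with the rails. The lowest rung's underside is at z = 189 mm and rungs are spaced 303 mm apart (underside to underside).


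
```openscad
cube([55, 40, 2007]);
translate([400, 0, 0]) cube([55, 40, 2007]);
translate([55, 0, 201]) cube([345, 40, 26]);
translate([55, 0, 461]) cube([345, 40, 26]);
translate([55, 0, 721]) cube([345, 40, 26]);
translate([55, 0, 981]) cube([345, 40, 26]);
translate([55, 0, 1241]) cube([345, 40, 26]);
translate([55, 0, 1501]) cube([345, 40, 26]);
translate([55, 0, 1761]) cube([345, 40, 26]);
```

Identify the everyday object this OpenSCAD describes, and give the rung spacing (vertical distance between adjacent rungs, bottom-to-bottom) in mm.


A ladder. The rung spacing is 260 mm.

Two tall 55×40 posts with 7 short bars between them — a ladder. Adjacent rungs sit at z = 201 and z = 461, so the spacing is 461 − 201 = 260 mm.


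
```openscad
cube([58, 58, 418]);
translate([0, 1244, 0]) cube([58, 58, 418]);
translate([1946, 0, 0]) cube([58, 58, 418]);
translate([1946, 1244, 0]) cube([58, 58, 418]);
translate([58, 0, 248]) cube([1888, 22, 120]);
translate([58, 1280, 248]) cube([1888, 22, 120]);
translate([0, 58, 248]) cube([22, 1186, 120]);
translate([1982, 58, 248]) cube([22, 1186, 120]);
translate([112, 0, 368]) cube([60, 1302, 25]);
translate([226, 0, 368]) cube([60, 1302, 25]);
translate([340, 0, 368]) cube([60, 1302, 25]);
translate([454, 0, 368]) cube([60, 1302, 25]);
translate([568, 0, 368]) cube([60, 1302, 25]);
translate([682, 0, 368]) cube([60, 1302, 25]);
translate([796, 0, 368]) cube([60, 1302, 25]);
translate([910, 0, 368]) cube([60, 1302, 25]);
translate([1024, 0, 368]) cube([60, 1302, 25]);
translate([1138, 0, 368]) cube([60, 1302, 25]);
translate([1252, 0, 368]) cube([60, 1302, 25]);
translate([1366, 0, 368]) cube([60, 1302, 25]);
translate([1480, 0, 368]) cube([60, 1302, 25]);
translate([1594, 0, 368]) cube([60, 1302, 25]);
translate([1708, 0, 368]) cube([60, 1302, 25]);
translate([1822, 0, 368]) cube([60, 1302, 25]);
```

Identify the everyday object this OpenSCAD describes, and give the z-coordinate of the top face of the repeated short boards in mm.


A bed frame. The slat-top height is 393 mm.

Four posts, four rails, and a row of slats — a bed frame. Slats sit on the rails at z = 248 + 120 = 368; with slat thickness 25, the top is 393 mm.


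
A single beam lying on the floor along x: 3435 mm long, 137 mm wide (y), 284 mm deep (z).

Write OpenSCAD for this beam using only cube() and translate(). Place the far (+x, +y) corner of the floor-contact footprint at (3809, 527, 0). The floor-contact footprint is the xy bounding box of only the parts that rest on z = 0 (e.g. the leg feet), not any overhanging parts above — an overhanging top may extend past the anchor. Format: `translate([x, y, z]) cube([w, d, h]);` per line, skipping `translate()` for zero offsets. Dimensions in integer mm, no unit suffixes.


translate([374, 390, 0]) cube([3435, 137, 284]);


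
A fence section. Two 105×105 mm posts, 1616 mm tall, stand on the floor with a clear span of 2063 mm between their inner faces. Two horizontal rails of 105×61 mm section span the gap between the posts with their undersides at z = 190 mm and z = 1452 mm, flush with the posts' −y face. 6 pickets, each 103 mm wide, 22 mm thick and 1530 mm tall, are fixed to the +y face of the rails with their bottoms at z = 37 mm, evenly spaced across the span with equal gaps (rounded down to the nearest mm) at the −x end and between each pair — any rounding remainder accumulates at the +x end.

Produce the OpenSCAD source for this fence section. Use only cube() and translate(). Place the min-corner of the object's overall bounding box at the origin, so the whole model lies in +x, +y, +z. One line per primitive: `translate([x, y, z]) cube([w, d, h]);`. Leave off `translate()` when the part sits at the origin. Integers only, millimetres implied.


cube([105, 105, 1616]);
translate([2168, 0, 0]) cube([105, 105, 1616]);
translate([105, 0, 190]) cube([2063, 105, 61]);
translate([105, 0, 1452]) cube([2063, 105, 61]);
translate([311, 105, 37]) cube([103, 22, 1530]);
translate([620, 105, 37]) cube([103, 22, 1530]);
translate([929, 105, 37]) cube([103, 22, 1530]);
translate([1238, 105, 37]) cube([103, 22, 1530]);
translate([1547, 105, 37]) cube([103, 22, 1530]);
translate([1856, 105, 37]) cube([103, 22, 1530]);


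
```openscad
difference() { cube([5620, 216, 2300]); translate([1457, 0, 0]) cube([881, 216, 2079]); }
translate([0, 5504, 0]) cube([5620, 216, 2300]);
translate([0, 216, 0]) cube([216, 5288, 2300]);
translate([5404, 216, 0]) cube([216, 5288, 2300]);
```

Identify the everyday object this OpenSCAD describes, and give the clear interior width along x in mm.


A single room. The interior width is 5188 mm.

Four walls enclosing a rectangle with a door in the front wall — a room. Outside width 5620 minus two 216 mm walls gives 5188 mm.


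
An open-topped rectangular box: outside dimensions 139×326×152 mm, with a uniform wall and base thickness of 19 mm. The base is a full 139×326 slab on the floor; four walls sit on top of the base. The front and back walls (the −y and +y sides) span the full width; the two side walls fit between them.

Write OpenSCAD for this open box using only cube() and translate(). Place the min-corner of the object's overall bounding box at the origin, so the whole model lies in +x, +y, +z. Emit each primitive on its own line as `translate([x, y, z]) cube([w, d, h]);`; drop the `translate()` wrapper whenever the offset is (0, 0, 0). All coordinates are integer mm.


cube([139, 326, 19]);
translate([0, 0, 19]) cube([139, 19, 133]);
translate([0, 307, 19]) cube([139, 19, 133]);
translate([0, 19, 19]) cube([19, 288, 133]);
translate([120, 19, 19]) cube([19, 288, 133]);
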